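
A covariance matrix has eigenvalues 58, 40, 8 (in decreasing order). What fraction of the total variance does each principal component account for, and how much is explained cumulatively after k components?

Step 1 — total variance = trace(Sigma) = Σ λ_i = 58 + 40 + 8 = 106.

Step 2 — fraction explained by component i = λ_i / Σ λ:
  PC1: 58/106 = 0.5472
  PC2: 40/106 = 0.3774
  PC3: 8/106 = 0.0755

Step 3 — cumulative fraction after k components = (λ_1 + ... + λ_k) / Σ λ:
  k = 1: 58/106 = 0.5472
  k = 2: (58 + 40)/106 = 98/106 = 0.9245
  k = 3: (58 + 40 + 8)/106 = 106/106 = 1

Summary (fraction, with percent):

explained: PC1 0.5472 (54.72%), PC2 0.3774 (37.74%), PC3 0.0755 (7.55%);  cumulative: 0.5472, 0.9245, 1


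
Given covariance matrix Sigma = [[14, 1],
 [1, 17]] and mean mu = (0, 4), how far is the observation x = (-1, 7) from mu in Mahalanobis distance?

Step 1 — centre the observation: (x - mu) = (-1, 3).

Step 2 — invert Sigma. det(Sigma) = 14·17 - (1)² = 237.
  Sigma^{-1} = (1/det) · [[d, -b], [-b, a]] = [[0.0717, -0.0042],
 [-0.0042, 0.0591]].

Step 3 — form the quadratic (x - mu)^T · Sigma^{-1} · (x - mu):
  Sigma^{-1} · (x - mu) = (-0.0844, 0.1814).
  (x - mu)^T · [Sigma^{-1} · (x - mu)] = (-1)·(-0.0844) + (3)·(0.1814) = 0.6287.

Step 4 — take square root: d = √(0.6287) ≈ 0.7929.

d(x, mu) = √(0.6287) ≈ 0.7929


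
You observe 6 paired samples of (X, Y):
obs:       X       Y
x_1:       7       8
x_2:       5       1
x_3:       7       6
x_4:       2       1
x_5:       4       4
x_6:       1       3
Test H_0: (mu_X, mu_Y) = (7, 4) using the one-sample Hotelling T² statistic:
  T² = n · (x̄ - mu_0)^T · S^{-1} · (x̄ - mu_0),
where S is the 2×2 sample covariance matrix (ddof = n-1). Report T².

Step 1 — sample mean vector:
  mean(X) = (7 + 5 + 7 + 2 + 4 + 1) / 6 = 26/6 = 4.3333
  mean(Y) = (8 + 1 + 6 + 1 + 4 + 3) / 6 = 23/6 = 3.8333
  x̄ = (4.3333, 3.8333),  deviation x̄ - mu_0 = (4.3333, 3.8333) - (7, 4) = (-2.6667, -0.1667).

Step 2 — sample covariance matrix, S[i,j] = (1/(n-1)) · Σ_k (x_{k,i} - mean_i) · (x_{k,j} - mean_j), divisor n-1 = 5:
  S[X,X] = ((2.6667)·(2.6667) + (0.6667)·(0.6667) + (2.6667)·(2.6667) + (-2.3333)·(-2.3333) + (-0.3333)·(-0.3333) + (-3.3333)·(-3.3333)) / 5 = 31.3333/5 = 6.2667
  S[X,Y] = ((2.6667)·(4.1667) + (0.6667)·(-2.8333) + (2.6667)·(2.1667) + (-2.3333)·(-2.8333) + (-0.3333)·(0.1667) + (-3.3333)·(-0.8333)) / 5 = 24.3333/5 = 4.8667
  S[Y,Y] = ((4.1667)·(4.1667) + (-2.8333)·(-2.8333) + (2.1667)·(2.1667) + (-2.8333)·(-2.8333) + (0.1667)·(0.1667) + (-0.8333)·(-0.8333)) / 5 = 38.8333/5 = 7.7667
  S = [[6.2667, 4.8667],
 [4.8667, 7.7667]].

Step 3 — invert S. det(S) = 6.2667·7.7667 - (4.8667)² = 24.9867.
  S^{-1} = (1/det) · [[d, -b], [-b, a]] = [[0.3108, -0.1948],
 [-0.1948, 0.2508]].

Step 4 — quadratic form (x̄ - mu_0)^T · S^{-1} · (x̄ - mu_0):
  S^{-1} · (x̄ - mu_0) = (-0.7964, 0.4776),
  (x̄ - mu_0)^T · [...] = (-2.6667)·(-0.7964) + (-0.1667)·(0.4776) = 2.0442.

Step 5 — scale by n: T² = 6 · 2.0442 = 12.2652.

T² ≈ 12.2652


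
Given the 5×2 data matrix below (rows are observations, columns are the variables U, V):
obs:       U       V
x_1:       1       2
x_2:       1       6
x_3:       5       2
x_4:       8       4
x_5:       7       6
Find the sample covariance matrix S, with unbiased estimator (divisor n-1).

Step 1 — column means:
  mean(U) = (1 + 1 + 5 + 8 + 7) / 5 = 22/5 = 4.4
  mean(V) = (2 + 6 + 2 + 4 + 6) / 5 = 20/5 = 4

Step 2 — sample covariance S[i,j] = (1/(n-1)) · Σ_k (x_{k,i} - mean_i) · (x_{k,j} - mean_j), with n-1 = 4.
  S[U,U] = ((-3.4)·(-3.4) + (-3.4)·(-3.4) + (0.6)·(0.6) + (3.6)·(3.6) + (2.6)·(2.6)) / 4 = 43.2/4 = 10.8
  S[U,V] = ((-3.4)·(-2) + (-3.4)·(2) + (0.6)·(-2) + (3.6)·(0) + (2.6)·(2)) / 4 = 4/4 = 1
  S[V,V] = ((-2)·(-2) + (2)·(2) + (-2)·(-2) + (0)·(0) + (2)·(2)) / 4 = 16/4 = 4

S is symmetric (S[j,i] = S[i,j]). Assembling:

S = [[10.8, 1],
 [1, 4]]


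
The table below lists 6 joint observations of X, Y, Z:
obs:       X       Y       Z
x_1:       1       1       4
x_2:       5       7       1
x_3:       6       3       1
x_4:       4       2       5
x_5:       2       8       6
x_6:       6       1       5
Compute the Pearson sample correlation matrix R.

Step 1 — column means:
  mean(X) = (1 + 5 + 6 + 4 + 2 + 6) / 6 = 24/6 = 4
  mean(Y) = (1 + 7 + 3 + 2 + 8 + 1) / 6 = 22/6 = 3.6667
  mean(Z) = (4 + 1 + 1 + 5 + 6 + 5) / 6 = 22/6 = 3.6667

Step 2 — sample variances and covariances s[i,j] = (1/(n-1)) · Σ_k (x_{k,i} - mean_i) · (x_{k,j} - mean_j), with n-1 = 5:
  s[X,X] = ((-3)·(-3) + (1)·(1) + (2)·(2) + (0)·(0) + (-2)·(-2) + (2)·(2)) / 5 = 22/5 = 4.4
  s[X,Y] = ((-3)·(-2.6667) + (1)·(3.3333) + (2)·(-0.6667) + (0)·(-1.6667) + (-2)·(4.3333) + (2)·(-2.6667)) / 5 = -4/5 = -0.8
  s[X,Z] = ((-3)·(0.3333) + (1)·(-2.6667) + (2)·(-2.6667) + (0)·(1.3333) + (-2)·(2.3333) + (2)·(1.3333)) / 5 = -11/5 = -2.2
  s[Y,Y] = ((-2.6667)·(-2.6667) + (3.3333)·(3.3333) + (-0.6667)·(-0.6667) + (-1.6667)·(-1.6667) + (4.3333)·(4.3333) + (-2.6667)·(-2.6667)) / 5 = 47.3333/5 = 9.4667
  s[Y,Z] = ((-2.6667)·(0.3333) + (3.3333)·(-2.6667) + (-0.6667)·(-2.6667) + (-1.6667)·(1.3333) + (4.3333)·(2.3333) + (-2.6667)·(1.3333)) / 5 = -3.6667/5 = -0.7333
  s[Z,Z] = ((0.3333)·(0.3333) + (-2.6667)·(-2.6667) + (-2.6667)·(-2.6667) + (1.3333)·(1.3333) + (2.3333)·(2.3333) + (1.3333)·(1.3333)) / 5 = 23.3333/5 = 4.6667
  Sample standard deviations s_i = √(s[i,i]):
  s(X) = √(4.4) = 2.0976
  s(Y) = √(9.4667) = 3.0768
  s(Z) = √(4.6667) = 2.1602

Step 3 — r_{ij} = s_{ij} / (s_i · s_j):
  r[X,X] = 1 (diagonal).
  r[X,Y] = -0.8 / (2.0976 · 3.0768) = -0.8 / 6.4539 = -0.124
  r[X,Z] = -2.2 / (2.0976 · 2.1602) = -2.2 / 4.5314 = -0.4855
  r[Y,Y] = 1 (diagonal).
  r[Y,Z] = -0.7333 / (3.0768 · 2.1602) = -0.7333 / 6.6466 = -0.1103
  r[Z,Z] = 1 (diagonal).

R is symmetric with unit diagonal. Assembling:

R = [[1, -0.124, -0.4855],
 [-0.124, 1, -0.1103],
 [-0.4855, -0.1103, 1]]


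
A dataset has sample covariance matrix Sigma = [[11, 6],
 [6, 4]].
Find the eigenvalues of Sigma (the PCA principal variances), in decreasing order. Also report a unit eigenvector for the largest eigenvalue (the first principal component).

Step 1 — characteristic polynomial of 2×2 Sigma:
  det(Sigma - λI) = λ² - trace · λ + det = 0.
  trace = 11 + 4 = 15, det = 11·4 - (6)² = 8.
Step 2 — discriminant:
  Δ = trace² - 4·det = 225 - 32 = 193.
Step 3 — eigenvalues:
  λ = (trace ± √Δ)/2 = (15 ± 13.8924)/2,
  λ_1 = 14.4462,  λ_2 = 0.5538.

Step 4 — unit eigenvector for λ_1: solve (Sigma - λ_1 I)v = 0. First row:
  (11 - 14.4462)·v_x + (6)·v_y = 0, i.e. (-3.4462)·v_x + (6)·v_y = 0,
  so v ∝ (b, λ_1 - a) = (6, 3.4462) = u.
  ||u|| = √((6)² + (3.4462)²) = √(47.8764) ≈ 6.9193,
  v_1 = u/||u|| ≈ (0.8671, 0.4981) (||v_1|| = 1).

λ_1 = 14.4462,  λ_2 = 0.5538;  v_1 ≈ (0.8671, 0.4981)


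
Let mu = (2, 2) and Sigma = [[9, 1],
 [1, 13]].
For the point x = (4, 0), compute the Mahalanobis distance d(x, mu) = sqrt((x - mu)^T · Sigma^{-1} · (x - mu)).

Step 1 — centre the observation: (x - mu) = (2, -2).

Step 2 — invert Sigma. det(Sigma) = 9·13 - (1)² = 116.
  Sigma^{-1} = (1/det) · [[d, -b], [-b, a]] = [[0.1121, -0.0086],
 [-0.0086, 0.0776]].

Step 3 — form the quadratic (x - mu)^T · Sigma^{-1} · (x - mu):
  Sigma^{-1} · (x - mu) = (0.2414, -0.1724).
  (x - mu)^T · [Sigma^{-1} · (x - mu)] = (2)·(0.2414) + (-2)·(-0.1724) = 0.8276.

Step 4 — take square root: d = √(0.8276) ≈ 0.9097.

d(x, mu) = √(0.8276) ≈ 0.9097


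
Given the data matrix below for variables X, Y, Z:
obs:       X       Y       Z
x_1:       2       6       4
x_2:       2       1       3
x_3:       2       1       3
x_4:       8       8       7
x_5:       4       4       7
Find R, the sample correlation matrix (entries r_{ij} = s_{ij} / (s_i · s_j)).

Step 1 — column means:
  mean(X) = (2 + 2 + 2 + 8 + 4) / 5 = 18/5 = 3.6
  mean(Y) = (6 + 1 + 1 + 8 + 4) / 5 = 20/5 = 4
  mean(Z) = (4 + 3 + 3 + 7 + 7) / 5 = 24/5 = 4.8

Step 2 — sample variances and covariances s[i,j] = (1/(n-1)) · Σ_k (x_{k,i} - mean_i) · (x_{k,j} - mean_j), with n-1 = 4:
  s[X,X] = ((-1.6)·(-1.6) + (-1.6)·(-1.6) + (-1.6)·(-1.6) + (4.4)·(4.4) + (0.4)·(0.4)) / 4 = 27.2/4 = 6.8
  s[X,Y] = ((-1.6)·(2) + (-1.6)·(-3) + (-1.6)·(-3) + (4.4)·(4) + (0.4)·(0)) / 4 = 24/4 = 6
  s[X,Z] = ((-1.6)·(-0.8) + (-1.6)·(-1.8) + (-1.6)·(-1.8) + (4.4)·(2.2) + (0.4)·(2.2)) / 4 = 17.6/4 = 4.4
  s[Y,Y] = ((2)·(2) + (-3)·(-3) + (-3)·(-3) + (4)·(4) + (0)·(0)) / 4 = 38/4 = 9.5
  s[Y,Z] = ((2)·(-0.8) + (-3)·(-1.8) + (-3)·(-1.8) + (4)·(2.2) + (0)·(2.2)) / 4 = 18/4 = 4.5
  s[Z,Z] = ((-0.8)·(-0.8) + (-1.8)·(-1.8) + (-1.8)·(-1.8) + (2.2)·(2.2) + (2.2)·(2.2)) / 4 = 16.8/4 = 4.2
  Sample standard deviations s_i = √(s[i,i]):
  s(X) = √(6.8) = 2.6077
  s(Y) = √(9.5) = 3.0822
  s(Z) = √(4.2) = 2.0494

Step 3 — r_{ij} = s_{ij} / (s_i · s_j):
  r[X,X] = 1 (diagonal).
  r[X,Y] = 6 / (2.6077 · 3.0822) = 6 / 8.0374 = 0.7465
  r[X,Z] = 4.4 / (2.6077 · 2.0494) = 4.4 / 5.3442 = 0.8233
  r[Y,Y] = 1 (diagonal).
  r[Y,Z] = 4.5 / (3.0822 · 2.0494) = 4.5 / 6.3166 = 0.7124
  r[Z,Z] = 1 (diagonal).

R is symmetric with unit diagonal. Assembling:

R = [[1, 0.7465, 0.8233],
 [0.7465, 1, 0.7124],
 [0.8233, 0.7124, 1]]


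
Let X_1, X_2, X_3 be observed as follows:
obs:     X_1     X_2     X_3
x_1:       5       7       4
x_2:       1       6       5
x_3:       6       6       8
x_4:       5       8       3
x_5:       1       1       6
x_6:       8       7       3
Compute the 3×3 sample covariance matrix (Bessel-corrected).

Step 1 — column means:
  mean(X_1) = (5 + 1 + 6 + 5 + 1 + 8) / 6 = 26/6 = 4.3333
  mean(X_2) = (7 + 6 + 6 + 8 + 1 + 7) / 6 = 35/6 = 5.8333
  mean(X_3) = (4 + 5 + 8 + 3 + 6 + 3) / 6 = 29/6 = 4.8333

Step 2 — sample covariance S[i,j] = (1/(n-1)) · Σ_k (x_{k,i} - mean_i) · (x_{k,j} - mean_j), with n-1 = 5.
  S[X_1,X_1] = ((0.6667)·(0.6667) + (-3.3333)·(-3.3333) + (1.6667)·(1.6667) + (0.6667)·(0.6667) + (-3.3333)·(-3.3333) + (3.6667)·(3.6667)) / 5 = 39.3333/5 = 7.8667
  S[X_1,X_2] = ((0.6667)·(1.1667) + (-3.3333)·(0.1667) + (1.6667)·(0.1667) + (0.6667)·(2.1667) + (-3.3333)·(-4.8333) + (3.6667)·(1.1667)) / 5 = 22.3333/5 = 4.4667
  S[X_1,X_3] = ((0.6667)·(-0.8333) + (-3.3333)·(0.1667) + (1.6667)·(3.1667) + (0.6667)·(-1.8333) + (-3.3333)·(1.1667) + (3.6667)·(-1.8333)) / 5 = -7.6667/5 = -1.5333
  S[X_2,X_2] = ((1.1667)·(1.1667) + (0.1667)·(0.1667) + (0.1667)·(0.1667) + (2.1667)·(2.1667) + (-4.8333)·(-4.8333) + (1.1667)·(1.1667)) / 5 = 30.8333/5 = 6.1667
  S[X_2,X_3] = ((1.1667)·(-0.8333) + (0.1667)·(0.1667) + (0.1667)·(3.1667) + (2.1667)·(-1.8333) + (-4.8333)·(1.1667) + (1.1667)·(-1.8333)) / 5 = -12.1667/5 = -2.4333
  S[X_3,X_3] = ((-0.8333)·(-0.8333) + (0.1667)·(0.1667) + (3.1667)·(3.1667) + (-1.8333)·(-1.8333) + (1.1667)·(1.1667) + (-1.8333)·(-1.8333)) / 5 = 18.8333/5 = 3.7667

S is symmetric (S[j,i] = S[i,j]). Assembling:

S = [[7.8667, 4.4667, -1.5333],
 [4.4667, 6.1667, -2.4333],
 [-1.5333, -2.4333, 3.7667]]


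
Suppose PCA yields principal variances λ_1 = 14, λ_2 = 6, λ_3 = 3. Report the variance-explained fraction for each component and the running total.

Step 1 — total variance = trace(Sigma) = Σ λ_i = 14 + 6 + 3 = 23.

Step 2 — fraction explained by component i = λ_i / Σ λ:
  PC1: 14/23 = 0.6087
  PC2: 6/23 = 0.2609
  PC3: 3/23 = 0.1304

Step 3 — cumulative fraction after k components = (λ_1 + ... + λ_k) / Σ λ:
  k = 1: 14/23 = 0.6087
  k = 2: (14 + 6)/23 = 20/23 = 0.8696
  k = 3: (14 + 6 + 3)/23 = 23/23 = 1

Summary (fraction, with percent):

explained: PC1 0.6087 (60.87%), PC2 0.2609 (26.09%), PC3 0.1304 (13.04%);  cumulative: 0.6087, 0.8696, 1


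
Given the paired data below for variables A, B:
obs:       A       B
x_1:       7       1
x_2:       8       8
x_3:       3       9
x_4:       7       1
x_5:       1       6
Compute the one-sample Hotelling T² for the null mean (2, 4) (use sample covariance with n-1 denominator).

Step 1 — sample mean vector:
  mean(A) = (7 + 8 + 3 + 7 + 1) / 5 = 26/5 = 5.2
  mean(B) = (1 + 8 + 9 + 1 + 6) / 5 = 25/5 = 5
  x̄ = (5.2, 5),  deviation x̄ - mu_0 = (5.2, 5) - (2, 4) = (3.2, 1).

Step 2 — sample covariance matrix, S[i,j] = (1/(n-1)) · Σ_k (x_{k,i} - mean_i) · (x_{k,j} - mean_j), divisor n-1 = 4:
  S[A,A] = ((1.8)·(1.8) + (2.8)·(2.8) + (-2.2)·(-2.2) + (1.8)·(1.8) + (-4.2)·(-4.2)) / 4 = 36.8/4 = 9.2
  S[A,B] = ((1.8)·(-4) + (2.8)·(3) + (-2.2)·(4) + (1.8)·(-4) + (-4.2)·(1)) / 4 = -19/4 = -4.75
  S[B,B] = ((-4)·(-4) + (3)·(3) + (4)·(4) + (-4)·(-4) + (1)·(1)) / 4 = 58/4 = 14.5
  S = [[9.2, -4.75],
 [-4.75, 14.5]].

Step 3 — invert S. det(S) = 9.2·14.5 - (-4.75)² = 110.8375.
  S^{-1} = (1/det) · [[d, -b], [-b, a]] = [[0.1308, 0.0429],
 [0.0429, 0.083]].

Step 4 — quadratic form (x̄ - mu_0)^T · S^{-1} · (x̄ - mu_0):
  S^{-1} · (x̄ - mu_0) = (0.4615, 0.2201),
  (x̄ - mu_0)^T · [...] = (3.2)·(0.4615) + (1)·(0.2201) = 1.6969.

Step 5 — scale by n: T² = 5 · 1.6969 = 8.4845.

T² ≈ 8.4845


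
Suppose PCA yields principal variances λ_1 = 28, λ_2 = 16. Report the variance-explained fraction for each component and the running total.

Step 1 — total variance = trace(Sigma) = Σ λ_i = 28 + 16 = 44.

Step 2 — fraction explained by component i = λ_i / Σ λ:
  PC1: 28/44 = 0.6364
  PC2: 16/44 = 0.3636

Step 3 — cumulative fraction after k components = (λ_1 + ... + λ_k) / Σ λ:
  k = 1: 28/44 = 0.6364
  k = 2: (28 + 16)/44 = 44/44 = 1

Summary (fraction, with percent):

explained: PC1 0.6364 (63.64%), PC2 0.3636 (36.36%);  cumulative: 0.6364, 1


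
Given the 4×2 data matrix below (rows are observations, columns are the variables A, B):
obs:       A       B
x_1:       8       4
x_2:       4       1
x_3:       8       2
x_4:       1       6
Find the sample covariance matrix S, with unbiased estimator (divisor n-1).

Step 1 — column means:
  mean(A) = (8 + 4 + 8 + 1) / 4 = 21/4 = 5.25
  mean(B) = (4 + 1 + 2 + 6) / 4 = 13/4 = 3.25

Step 2 — sample covariance S[i,j] = (1/(n-1)) · Σ_k (x_{k,i} - mean_i) · (x_{k,j} - mean_j), with n-1 = 3.
  S[A,A] = ((2.75)·(2.75) + (-1.25)·(-1.25) + (2.75)·(2.75) + (-4.25)·(-4.25)) / 3 = 34.75/3 = 11.5833
  S[A,B] = ((2.75)·(0.75) + (-1.25)·(-2.25) + (2.75)·(-1.25) + (-4.25)·(2.75)) / 3 = -10.25/3 = -3.4167
  S[B,B] = ((0.75)·(0.75) + (-2.25)·(-2.25) + (-1.25)·(-1.25) + (2.75)·(2.75)) / 3 = 14.75/3 = 4.9167

S is symmetric (S[j,i] = S[i,j]). Assembling:

S = [[11.5833, -3.4167],
 [-3.4167, 4.9167]]


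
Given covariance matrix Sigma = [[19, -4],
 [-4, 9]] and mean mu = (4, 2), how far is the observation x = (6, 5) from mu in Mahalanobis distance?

Step 1 — centre the observation: (x - mu) = (2, 3).

Step 2 — invert Sigma. det(Sigma) = 19·9 - (-4)² = 155.
  Sigma^{-1} = (1/det) · [[d, -b], [-b, a]] = [[0.0581, 0.0258],
 [0.0258, 0.1226]].

Step 3 — form the quadratic (x - mu)^T · Sigma^{-1} · (x - mu):
  Sigma^{-1} · (x - mu) = (0.1935, 0.4194).
  (x - mu)^T · [Sigma^{-1} · (x - mu)] = (2)·(0.1935) + (3)·(0.4194) = 1.6452.

Step 4 — take square root: d = √(1.6452) ≈ 1.2826.

d(x, mu) = √(1.6452) ≈ 1.2826


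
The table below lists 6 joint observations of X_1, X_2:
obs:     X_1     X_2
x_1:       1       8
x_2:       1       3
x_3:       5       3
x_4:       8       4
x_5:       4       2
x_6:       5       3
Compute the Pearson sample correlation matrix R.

Step 1 — column means:
  mean(X_1) = (1 + 1 + 5 + 8 + 4 + 5) / 6 = 24/6 = 4
  mean(X_2) = (8 + 3 + 3 + 4 + 2 + 3) / 6 = 23/6 = 3.8333

Step 2 — sample variances and covariances s[i,j] = (1/(n-1)) · Σ_k (x_{k,i} - mean_i) · (x_{k,j} - mean_j), with n-1 = 5:
  s[X_1,X_1] = ((-3)·(-3) + (-3)·(-3) + (1)·(1) + (4)·(4) + (0)·(0) + (1)·(1)) / 5 = 36/5 = 7.2
  s[X_1,X_2] = ((-3)·(4.1667) + (-3)·(-0.8333) + (1)·(-0.8333) + (4)·(0.1667) + (0)·(-1.8333) + (1)·(-0.8333)) / 5 = -11/5 = -2.2
  s[X_2,X_2] = ((4.1667)·(4.1667) + (-0.8333)·(-0.8333) + (-0.8333)·(-0.8333) + (0.1667)·(0.1667) + (-1.8333)·(-1.8333) + (-0.8333)·(-0.8333)) / 5 = 22.8333/5 = 4.5667
  Sample standard deviations s_i = √(s[i,i]):
  s(X_1) = √(7.2) = 2.6833
  s(X_2) = √(4.5667) = 2.137

Step 3 — r_{ij} = s_{ij} / (s_i · s_j):
  r[X_1,X_1] = 1 (diagonal).
  r[X_1,X_2] = -2.2 / (2.6833 · 2.137) = -2.2 / 5.7341 = -0.3837
  r[X_2,X_2] = 1 (diagonal).

R is symmetric with unit diagonal. Assembling:

R = [[1, -0.3837],
 [-0.3837, 1]]


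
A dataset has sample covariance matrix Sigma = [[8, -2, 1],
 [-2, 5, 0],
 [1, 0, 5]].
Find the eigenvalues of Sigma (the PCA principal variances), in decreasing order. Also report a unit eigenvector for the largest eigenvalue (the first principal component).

Step 1 — characteristic polynomial p(λ) = det(λI - Sigma) = λ³ - tr·λ² + c_1·λ - det, where tr = trace, c_1 = sum of the principal 2×2 minors, det = det(Sigma):
  tr = 8 + 5 + 5 = 18,
  c_1 = (8·5 - (-2)²) + (8·5 - (1)²) + (5·5 - (0)²) = 36 + 39 + 25 = 100,
  det = 8·(5·5 - (0)²) - (-2)·((-2)·5 - (0)·(1)) + (1)·((-2)·(0) - 5·(1)) = 8·(25) - (-2)·(-10) + (1)·(-5) = 175.
  So p(λ) = λ³ - 18λ² + 100λ - 175.
Step 2 — look for an integer root (rational root theorem: any rational root is an integer divisor of 175). Testing λ = 5:
  p(5) = 125 - 450 + 500 - 175 = 0  ✓
  Dividing out (λ - 5): p(λ) = (λ - 5)(λ² - 13λ + 35).
Step 3 — remaining eigenvalues from the quadratic λ² - 13λ + 35 = 0:
  Δ = 13² - 4·35 = 169 - 140 = 29,  λ = (13 ± √29)/2 = (13 ± 5.3852)/2 ≈ 9.1926 or 3.8074.
  Sorted: λ_1 = 9.1926,  λ_2 = 5,  λ_3 = 3.8074  (check: sum = 18 = tr ✓).

Step 4 — unit eigenvector for λ_1 ≈ 9.1926: v spans the null space of (Sigma - λ_1 I), whose rows are
  r_1 = (-1.1926, -2, 1),  r_2 = (-2, -4.1926, 0),  r_3 = (1, 0, -4.1926).
  v is orthogonal to every row, so take v ∝ r_1 × r_2 = ((-2)·(0) - (1)·(-4.1926), (1)·(-2) - (-1.1926)·(0), (-1.1926)·(-4.1926) - (-2)·(-2)) ≈ (4.1926, -2, 1).
  Let u = (4.1926, -2, 1).
  ||u|| = √((4.1926)² + (-2)² + (1)²) = √(22.5777) ≈ 4.7516,  v_1 = u/||u|| ≈ (0.8824, -0.4209, 0.2105) (||v_1|| = 1).

λ_1 = 9.1926,  λ_2 = 5,  λ_3 = 3.8074;  v_1 ≈ (0.8824, -0.4209, 0.2105)


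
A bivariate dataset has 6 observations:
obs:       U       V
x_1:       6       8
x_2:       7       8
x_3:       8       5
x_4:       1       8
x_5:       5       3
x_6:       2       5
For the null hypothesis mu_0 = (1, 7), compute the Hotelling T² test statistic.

Step 1 — sample mean vector:
  mean(U) = (6 + 7 + 8 + 1 + 5 + 2) / 6 = 29/6 = 4.8333
  mean(V) = (8 + 8 + 5 + 8 + 3 + 5) / 6 = 37/6 = 6.1667
  x̄ = (4.8333, 6.1667),  deviation x̄ - mu_0 = (4.8333, 6.1667) - (1, 7) = (3.8333, -0.8333).

Step 2 — sample covariance matrix, S[i,j] = (1/(n-1)) · Σ_k (x_{k,i} - mean_i) · (x_{k,j} - mean_j), divisor n-1 = 5:
  S[U,U] = ((1.1667)·(1.1667) + (2.1667)·(2.1667) + (3.1667)·(3.1667) + (-3.8333)·(-3.8333) + (0.1667)·(0.1667) + (-2.8333)·(-2.8333)) / 5 = 38.8333/5 = 7.7667
  S[U,V] = ((1.1667)·(1.8333) + (2.1667)·(1.8333) + (3.1667)·(-1.1667) + (-3.8333)·(1.8333) + (0.1667)·(-3.1667) + (-2.8333)·(-1.1667)) / 5 = -1.8333/5 = -0.3667
  S[V,V] = ((1.8333)·(1.8333) + (1.8333)·(1.8333) + (-1.1667)·(-1.1667) + (1.8333)·(1.8333) + (-3.1667)·(-3.1667) + (-1.1667)·(-1.1667)) / 5 = 22.8333/5 = 4.5667
  S = [[7.7667, -0.3667],
 [-0.3667, 4.5667]].

Step 3 — invert S. det(S) = 7.7667·4.5667 - (-0.3667)² = 35.3333.
  S^{-1} = (1/det) · [[d, -b], [-b, a]] = [[0.1292, 0.0104],
 [0.0104, 0.2198]].

Step 4 — quadratic form (x̄ - mu_0)^T · S^{-1} · (x̄ - mu_0):
  S^{-1} · (x̄ - mu_0) = (0.4868, -0.1434),
  (x̄ - mu_0)^T · [...] = (3.8333)·(0.4868) + (-0.8333)·(-0.1434) = 1.9855.

Step 5 — scale by n: T² = 6 · 1.9855 = 11.9132.

T² ≈ 11.9132


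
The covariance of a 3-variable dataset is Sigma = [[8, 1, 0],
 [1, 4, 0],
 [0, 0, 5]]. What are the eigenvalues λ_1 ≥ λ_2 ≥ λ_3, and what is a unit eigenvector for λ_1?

Step 1 — characteristic polynomial p(λ) = det(λI - Sigma) = λ³ - tr·λ² + c_1·λ - det, where tr = trace, c_1 = sum of the principal 2×2 minors, det = det(Sigma):
  tr = 8 + 4 + 5 = 17,
  c_1 = (8·4 - (1)²) + (8·5 - (0)²) + (4·5 - (0)²) = 31 + 40 + 20 = 91,
  det = 8·(4·5 - (0)²) - (1)·((1)·5 - (0)·(0)) + (0)·((1)·(0) - 4·(0)) = 8·(20) - (1)·(5) + (0)·(0) = 155.
  So p(λ) = λ³ - 17λ² + 91λ - 155.
Step 2 — look for an integer root (rational root theorem: any rational root is an integer divisor of 155). Testing λ = 5:
  p(5) = 125 - 425 + 455 - 155 = 0  ✓
  Dividing out (λ - 5): p(λ) = (λ - 5)(λ² - 12λ + 31).
Step 3 — remaining eigenvalues from the quadratic λ² - 12λ + 31 = 0:
  Δ = 12² - 4·31 = 144 - 124 = 20,  λ = (12 ± √20)/2 = (12 ± 4.4721)/2 ≈ 8.2361 or 3.7639.
  Sorted: λ_1 = 8.2361,  λ_2 = 5,  λ_3 = 3.7639  (check: sum = 17 = tr ✓).

Step 4 — unit eigenvector for λ_1 ≈ 8.2361: v spans the null space of (Sigma - λ_1 I), whose rows are
  r_1 = (-0.2361, 1, 0),  r_2 = (1, -4.2361, 0),  r_3 = (0, 0, -3.2361).
  v is orthogonal to every row, so take v ∝ r_1 × r_3 = ((1)·(-3.2361) - (0)·(0), (0)·(0) - (-0.2361)·(-3.2361), (-0.2361)·(0) - (1)·(0)) ≈ (-3.2361, -0.7639, 0).
  Rescale (multiply by -1 so the first nonzero entry is positive): u = (3.2361, 0.7639, 0).
  ||u|| = √((3.2361)² + (0.7639)² + (0)²) = √(11.0557) ≈ 3.325,  v_1 = u/||u|| ≈ (0.9732, 0.2298, 0) (||v_1|| = 1).

λ_1 = 8.2361,  λ_2 = 5,  λ_3 = 3.7639;  v_1 ≈ (0.9732, 0.2298, 0)


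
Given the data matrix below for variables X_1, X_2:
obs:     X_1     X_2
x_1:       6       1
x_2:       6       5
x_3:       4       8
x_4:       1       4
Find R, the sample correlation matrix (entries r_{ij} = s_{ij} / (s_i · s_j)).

Step 1 — column means:
  mean(X_1) = (6 + 6 + 4 + 1) / 4 = 17/4 = 4.25
  mean(X_2) = (1 + 5 + 8 + 4) / 4 = 18/4 = 4.5

Step 2 — sample variances and covariances s[i,j] = (1/(n-1)) · Σ_k (x_{k,i} - mean_i) · (x_{k,j} - mean_j), with n-1 = 3:
  s[X_1,X_1] = ((1.75)·(1.75) + (1.75)·(1.75) + (-0.25)·(-0.25) + (-3.25)·(-3.25)) / 3 = 16.75/3 = 5.5833
  s[X_1,X_2] = ((1.75)·(-3.5) + (1.75)·(0.5) + (-0.25)·(3.5) + (-3.25)·(-0.5)) / 3 = -4.5/3 = -1.5
  s[X_2,X_2] = ((-3.5)·(-3.5) + (0.5)·(0.5) + (3.5)·(3.5) + (-0.5)·(-0.5)) / 3 = 25/3 = 8.3333
  Sample standard deviations s_i = √(s[i,i]):
  s(X_1) = √(5.5833) = 2.3629
  s(X_2) = √(8.3333) = 2.8868

Step 3 — r_{ij} = s_{ij} / (s_i · s_j):
  r[X_1,X_1] = 1 (diagonal).
  r[X_1,X_2] = -1.5 / (2.3629 · 2.8868) = -1.5 / 6.8211 = -0.2199
  r[X_2,X_2] = 1 (diagonal).

R is symmetric with unit diagonal. Assembling:

R = [[1, -0.2199],
 [-0.2199, 1]]


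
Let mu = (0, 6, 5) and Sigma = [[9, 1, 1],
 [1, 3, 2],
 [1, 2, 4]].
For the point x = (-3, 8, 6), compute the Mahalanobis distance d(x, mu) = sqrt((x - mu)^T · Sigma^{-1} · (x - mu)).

Step 1 — centre the observation: (x - mu) = (-3, 2, 1).

Step 2 — invert Sigma (cofactor / det for 3×3, or solve directly):
  Sigma^{-1} = [[0.1159, -0.029, -0.0145],
 [-0.029, 0.5072, -0.2464],
 [-0.0145, -0.2464, 0.3768]].

Step 3 — form the quadratic (x - mu)^T · Sigma^{-1} · (x - mu):
  Sigma^{-1} · (x - mu) = (-0.4203, 0.8551, -0.0725).
  (x - mu)^T · [Sigma^{-1} · (x - mu)] = (-3)·(-0.4203) + (2)·(0.8551) + (1)·(-0.0725) = 2.8986.

Step 4 — take square root: d = √(2.8986) ≈ 1.7025.

d(x, mu) = √(2.8986) ≈ 1.7025


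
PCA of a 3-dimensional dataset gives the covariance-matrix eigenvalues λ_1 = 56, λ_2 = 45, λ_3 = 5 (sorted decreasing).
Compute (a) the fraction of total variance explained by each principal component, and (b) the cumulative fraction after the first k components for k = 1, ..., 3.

Step 1 — total variance = trace(Sigma) = Σ λ_i = 56 + 45 + 5 = 106.

Step 2 — fraction explained by component i = λ_i / Σ λ:
  PC1: 56/106 = 0.5283
  PC2: 45/106 = 0.4245
  PC3: 5/106 = 0.0472

Step 3 — cumulative fraction after k components = (λ_1 + ... + λ_k) / Σ λ:
  k = 1: 56/106 = 0.5283
  k = 2: (56 + 45)/106 = 101/106 = 0.9528
  k = 3: (56 + 45 + 5)/106 = 106/106 = 1

Summary (fraction, with percent):

explained: PC1 0.5283 (52.83%), PC2 0.4245 (42.45%), PC3 0.0472 (4.72%);  cumulative: 0.5283, 0.9528, 1


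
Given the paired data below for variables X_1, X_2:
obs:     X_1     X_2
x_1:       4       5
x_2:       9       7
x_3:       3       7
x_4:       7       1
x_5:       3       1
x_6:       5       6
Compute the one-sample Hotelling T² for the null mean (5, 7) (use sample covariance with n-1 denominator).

Step 1 — sample mean vector:
  mean(X_1) = (4 + 9 + 3 + 7 + 3 + 5) / 6 = 31/6 = 5.1667
  mean(X_2) = (5 + 7 + 7 + 1 + 1 + 6) / 6 = 27/6 = 4.5
  x̄ = (5.1667, 4.5),  deviation x̄ - mu_0 = (5.1667, 4.5) - (5, 7) = (0.1667, -2.5).

Step 2 — sample covariance matrix, S[i,j] = (1/(n-1)) · Σ_k (x_{k,i} - mean_i) · (x_{k,j} - mean_j), divisor n-1 = 5:
  S[X_1,X_1] = ((-1.1667)·(-1.1667) + (3.8333)·(3.8333) + (-2.1667)·(-2.1667) + (1.8333)·(1.8333) + (-2.1667)·(-2.1667) + (-0.1667)·(-0.1667)) / 5 = 28.8333/5 = 5.7667
  S[X_1,X_2] = ((-1.1667)·(0.5) + (3.8333)·(2.5) + (-2.1667)·(2.5) + (1.8333)·(-3.5) + (-2.1667)·(-3.5) + (-0.1667)·(1.5)) / 5 = 4.5/5 = 0.9
  S[X_2,X_2] = ((0.5)·(0.5) + (2.5)·(2.5) + (2.5)·(2.5) + (-3.5)·(-3.5) + (-3.5)·(-3.5) + (1.5)·(1.5)) / 5 = 39.5/5 = 7.9
  S = [[5.7667, 0.9],
 [0.9, 7.9]].

Step 3 — invert S. det(S) = 5.7667·7.9 - (0.9)² = 44.7467.
  S^{-1} = (1/det) · [[d, -b], [-b, a]] = [[0.1765, -0.0201],
 [-0.0201, 0.1289]].

Step 4 — quadratic form (x̄ - mu_0)^T · S^{-1} · (x̄ - mu_0):
  S^{-1} · (x̄ - mu_0) = (0.0797, -0.3255),
  (x̄ - mu_0)^T · [...] = (0.1667)·(0.0797) + (-2.5)·(-0.3255) = 0.8271.

Step 5 — scale by n: T² = 6 · 0.8271 = 4.9628.

T² ≈ 4.9628


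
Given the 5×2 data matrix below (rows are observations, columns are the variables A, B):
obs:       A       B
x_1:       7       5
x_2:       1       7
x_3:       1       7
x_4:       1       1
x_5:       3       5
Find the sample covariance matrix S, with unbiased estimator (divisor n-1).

Step 1 — column means:
  mean(A) = (7 + 1 + 1 + 1 + 3) / 5 = 13/5 = 2.6
  mean(B) = (5 + 7 + 7 + 1 + 5) / 5 = 25/5 = 5

Step 2 — sample covariance S[i,j] = (1/(n-1)) · Σ_k (x_{k,i} - mean_i) · (x_{k,j} - mean_j), with n-1 = 4.
  S[A,A] = ((4.4)·(4.4) + (-1.6)·(-1.6) + (-1.6)·(-1.6) + (-1.6)·(-1.6) + (0.4)·(0.4)) / 4 = 27.2/4 = 6.8
  S[A,B] = ((4.4)·(0) + (-1.6)·(2) + (-1.6)·(2) + (-1.6)·(-4) + (0.4)·(0)) / 4 = 0/4 = 0
  S[B,B] = ((0)·(0) + (2)·(2) + (2)·(2) + (-4)·(-4) + (0)·(0)) / 4 = 24/4 = 6

S is symmetric (S[j,i] = S[i,j]). Assembling:

S = [[6.8, 0],
 [0, 6]]


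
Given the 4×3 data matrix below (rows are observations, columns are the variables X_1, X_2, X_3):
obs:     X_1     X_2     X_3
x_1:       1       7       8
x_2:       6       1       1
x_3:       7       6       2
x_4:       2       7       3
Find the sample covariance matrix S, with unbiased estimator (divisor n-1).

Step 1 — column means:
  mean(X_1) = (1 + 6 + 7 + 2) / 4 = 16/4 = 4
  mean(X_2) = (7 + 1 + 6 + 7) / 4 = 21/4 = 5.25
  mean(X_3) = (8 + 1 + 2 + 3) / 4 = 14/4 = 3.5

Step 2 — sample covariance S[i,j] = (1/(n-1)) · Σ_k (x_{k,i} - mean_i) · (x_{k,j} - mean_j), with n-1 = 3.
  S[X_1,X_1] = ((-3)·(-3) + (2)·(2) + (3)·(3) + (-2)·(-2)) / 3 = 26/3 = 8.6667
  S[X_1,X_2] = ((-3)·(1.75) + (2)·(-4.25) + (3)·(0.75) + (-2)·(1.75)) / 3 = -15/3 = -5
  S[X_1,X_3] = ((-3)·(4.5) + (2)·(-2.5) + (3)·(-1.5) + (-2)·(-0.5)) / 3 = -22/3 = -7.3333
  S[X_2,X_2] = ((1.75)·(1.75) + (-4.25)·(-4.25) + (0.75)·(0.75) + (1.75)·(1.75)) / 3 = 24.75/3 = 8.25
  S[X_2,X_3] = ((1.75)·(4.5) + (-4.25)·(-2.5) + (0.75)·(-1.5) + (1.75)·(-0.5)) / 3 = 16.5/3 = 5.5
  S[X_3,X_3] = ((4.5)·(4.5) + (-2.5)·(-2.5) + (-1.5)·(-1.5) + (-0.5)·(-0.5)) / 3 = 29/3 = 9.6667

S is symmetric (S[j,i] = S[i,j]). Assembling:

S = [[8.6667, -5, -7.3333],
 [-5, 8.25, 5.5],
 [-7.3333, 5.5, 9.6667]]


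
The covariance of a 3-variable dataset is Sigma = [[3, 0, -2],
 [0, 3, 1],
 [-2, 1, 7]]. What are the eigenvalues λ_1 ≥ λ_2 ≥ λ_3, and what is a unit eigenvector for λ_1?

Step 1 — characteristic polynomial p(λ) = det(λI - Sigma) = λ³ - tr·λ² + c_1·λ - det, where tr = trace, c_1 = sum of the principal 2×2 minors, det = det(Sigma):
  tr = 3 + 3 + 7 = 13,
  c_1 = (3·3 - (0)²) + (3·7 - (-2)²) + (3·7 - (1)²) = 9 + 17 + 20 = 46,
  det = 3·(3·7 - (1)²) - (0)·((0)·7 - (1)·(-2)) + (-2)·((0)·(1) - 3·(-2)) = 3·(20) - (0)·(2) + (-2)·(6) = 48.
  So p(λ) = λ³ - 13λ² + 46λ - 48.
Step 2 — look for an integer root (rational root theorem: any rational root is an integer divisor of 48). Testing λ = 2:
  p(2) = 8 - 52 + 92 - 48 = 0  ✓
  Dividing out (λ - 2): p(λ) = (λ - 2)(λ² - 11λ + 24).
Step 3 — remaining eigenvalues from the quadratic λ² - 11λ + 24 = 0:
  Δ = 11² - 4·24 = 121 - 96 = 25,  λ = (11 ± √25)/2 = (11 ± 5)/2 = 8 or 3.
  Sorted: λ_1 = 8,  λ_2 = 3,  λ_3 = 2  (check: sum = 13 = tr ✓).

Step 4 — unit eigenvector for λ_1 = 8: v spans the null space of (Sigma - λ_1 I), whose rows are
  r_1 = (-5, 0, -2),  r_2 = (0, -5, 1),  r_3 = (-2, 1, -1).
  v is orthogonal to every row, so take v ∝ r_1 × r_2 = ((0)·(1) - (-2)·(-5), (-2)·(0) - (-5)·(1), (-5)·(-5) - (0)·(0)) = (-10, 5, 25).
  Rescale (divide by 5; multiply by -1 so the first nonzero entry is positive): u = (2, -1, -5).
  ||u|| = √((2)² + (-1)² + (-5)²) = √(30) ≈ 5.4772,  v_1 = u/||u|| ≈ (0.3651, -0.1826, -0.9129) (||v_1|| = 1).

λ_1 = 8,  λ_2 = 3,  λ_3 = 2;  v_1 ≈ (0.3651, -0.1826, -0.9129)


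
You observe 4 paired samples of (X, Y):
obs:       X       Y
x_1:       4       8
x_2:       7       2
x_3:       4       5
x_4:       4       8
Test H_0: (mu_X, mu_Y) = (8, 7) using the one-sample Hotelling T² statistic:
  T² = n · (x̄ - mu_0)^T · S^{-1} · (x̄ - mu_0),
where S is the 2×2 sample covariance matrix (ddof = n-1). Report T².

Step 1 — sample mean vector:
  mean(X) = (4 + 7 + 4 + 4) / 4 = 19/4 = 4.75
  mean(Y) = (8 + 2 + 5 + 8) / 4 = 23/4 = 5.75
  x̄ = (4.75, 5.75),  deviation x̄ - mu_0 = (4.75, 5.75) - (8, 7) = (-3.25, -1.25).

Step 2 — sample covariance matrix, S[i,j] = (1/(n-1)) · Σ_k (x_{k,i} - mean_i) · (x_{k,j} - mean_j), divisor n-1 = 3:
  S[X,X] = ((-0.75)·(-0.75) + (2.25)·(2.25) + (-0.75)·(-0.75) + (-0.75)·(-0.75)) / 3 = 6.75/3 = 2.25
  S[X,Y] = ((-0.75)·(2.25) + (2.25)·(-3.75) + (-0.75)·(-0.75) + (-0.75)·(2.25)) / 3 = -11.25/3 = -3.75
  S[Y,Y] = ((2.25)·(2.25) + (-3.75)·(-3.75) + (-0.75)·(-0.75) + (2.25)·(2.25)) / 3 = 24.75/3 = 8.25
  S = [[2.25, -3.75],
 [-3.75, 8.25]].

Step 3 — invert S. det(S) = 2.25·8.25 - (-3.75)² = 4.5.
  S^{-1} = (1/det) · [[d, -b], [-b, a]] = [[1.8333, 0.8333],
 [0.8333, 0.5]].

Step 4 — quadratic form (x̄ - mu_0)^T · S^{-1} · (x̄ - mu_0):
  S^{-1} · (x̄ - mu_0) = (-7, -3.3333),
  (x̄ - mu_0)^T · [...] = (-3.25)·(-7) + (-1.25)·(-3.3333) = 26.9167.

Step 5 — scale by n: T² = 4 · 26.9167 = 107.6667.

T² ≈ 107.6667


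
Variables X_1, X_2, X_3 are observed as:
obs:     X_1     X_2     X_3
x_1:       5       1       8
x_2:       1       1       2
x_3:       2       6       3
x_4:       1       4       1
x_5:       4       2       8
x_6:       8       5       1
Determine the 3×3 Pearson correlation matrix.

Step 1 — column means:
  mean(X_1) = (5 + 1 + 2 + 1 + 4 + 8) / 6 = 21/6 = 3.5
  mean(X_2) = (1 + 1 + 6 + 4 + 2 + 5) / 6 = 19/6 = 3.1667
  mean(X_3) = (8 + 2 + 3 + 1 + 8 + 1) / 6 = 23/6 = 3.8333

Step 2 — sample variances and covariances s[i,j] = (1/(n-1)) · Σ_k (x_{k,i} - mean_i) · (x_{k,j} - mean_j), with n-1 = 5:
  s[X_1,X_1] = ((1.5)·(1.5) + (-2.5)·(-2.5) + (-1.5)·(-1.5) + (-2.5)·(-2.5) + (0.5)·(0.5) + (4.5)·(4.5)) / 5 = 37.5/5 = 7.5
  s[X_1,X_2] = ((1.5)·(-2.1667) + (-2.5)·(-2.1667) + (-1.5)·(2.8333) + (-2.5)·(0.8333) + (0.5)·(-1.1667) + (4.5)·(1.8333)) / 5 = 3.5/5 = 0.7
  s[X_1,X_3] = ((1.5)·(4.1667) + (-2.5)·(-1.8333) + (-1.5)·(-0.8333) + (-2.5)·(-2.8333) + (0.5)·(4.1667) + (4.5)·(-2.8333)) / 5 = 8.5/5 = 1.7
  s[X_2,X_2] = ((-2.1667)·(-2.1667) + (-2.1667)·(-2.1667) + (2.8333)·(2.8333) + (0.8333)·(0.8333) + (-1.1667)·(-1.1667) + (1.8333)·(1.8333)) / 5 = 22.8333/5 = 4.5667
  s[X_2,X_3] = ((-2.1667)·(4.1667) + (-2.1667)·(-1.8333) + (2.8333)·(-0.8333) + (0.8333)·(-2.8333) + (-1.1667)·(4.1667) + (1.8333)·(-2.8333)) / 5 = -19.8333/5 = -3.9667
  s[X_3,X_3] = ((4.1667)·(4.1667) + (-1.8333)·(-1.8333) + (-0.8333)·(-0.8333) + (-2.8333)·(-2.8333) + (4.1667)·(4.1667) + (-2.8333)·(-2.8333)) / 5 = 54.8333/5 = 10.9667
  Sample standard deviations s_i = √(s[i,i]):
  s(X_1) = √(7.5) = 2.7386
  s(X_2) = √(4.5667) = 2.137
  s(X_3) = √(10.9667) = 3.3116

Step 3 — r_{ij} = s_{ij} / (s_i · s_j):
  r[X_1,X_1] = 1 (diagonal).
  r[X_1,X_2] = 0.7 / (2.7386 · 2.137) = 0.7 / 5.8523 = 0.1196
  r[X_1,X_3] = 1.7 / (2.7386 · 3.3116) = 1.7 / 9.0692 = 0.1874
  r[X_2,X_2] = 1 (diagonal).
  r[X_2,X_3] = -3.9667 / (2.137 · 3.3116) = -3.9667 / 7.0768 = -0.5605
  r[X_3,X_3] = 1 (diagonal).

R is symmetric with unit diagonal. Assembling:

R = [[1, 0.1196, 0.1874],
 [0.1196, 1, -0.5605],
 [0.1874, -0.5605, 1]]


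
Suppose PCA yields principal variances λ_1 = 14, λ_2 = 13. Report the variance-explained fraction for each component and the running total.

Step 1 — total variance = trace(Sigma) = Σ λ_i = 14 + 13 = 27.

Step 2 — fraction explained by component i = λ_i / Σ λ:
  PC1: 14/27 = 0.5185
  PC2: 13/27 = 0.4815

Step 3 — cumulative fraction after k components = (λ_1 + ... + λ_k) / Σ λ:
  k = 1: 14/27 = 0.5185
  k = 2: (14 + 13)/27 = 27/27 = 1

Summary (fraction, with percent):

explained: PC1 0.5185 (51.85%), PC2 0.4815 (48.15%);  cumulative: 0.5185, 1


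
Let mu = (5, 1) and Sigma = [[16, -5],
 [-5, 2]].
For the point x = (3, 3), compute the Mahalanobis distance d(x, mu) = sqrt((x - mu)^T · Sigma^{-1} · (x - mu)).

Step 1 — centre the observation: (x - mu) = (-2, 2).

Step 2 — invert Sigma. det(Sigma) = 16·2 - (-5)² = 7.
  Sigma^{-1} = (1/det) · [[d, -b], [-b, a]] = [[0.2857, 0.7143],
 [0.7143, 2.2857]].

Step 3 — form the quadratic (x - mu)^T · Sigma^{-1} · (x - mu):
  Sigma^{-1} · (x - mu) = (0.8571, 3.1429).
  (x - mu)^T · [Sigma^{-1} · (x - mu)] = (-2)·(0.8571) + (2)·(3.1429) = 4.5714.

Step 4 — take square root: d = √(4.5714) ≈ 2.1381.

d(x, mu) = √(4.5714) ≈ 2.1381


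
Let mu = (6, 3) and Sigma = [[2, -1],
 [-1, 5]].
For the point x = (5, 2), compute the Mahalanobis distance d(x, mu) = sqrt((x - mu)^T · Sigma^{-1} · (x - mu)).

Step 1 — centre the observation: (x - mu) = (-1, -1).

Step 2 — invert Sigma. det(Sigma) = 2·5 - (-1)² = 9.
  Sigma^{-1} = (1/det) · [[d, -b], [-b, a]] = [[0.5556, 0.1111],
 [0.1111, 0.2222]].

Step 3 — form the quadratic (x - mu)^T · Sigma^{-1} · (x - mu):
  Sigma^{-1} · (x - mu) = (-0.6667, -0.3333).
  (x - mu)^T · [Sigma^{-1} · (x - mu)] = (-1)·(-0.6667) + (-1)·(-0.3333) = 1.

Step 4 — take square root: d = √(1) ≈ 1.

d(x, mu) = √(1) ≈ 1


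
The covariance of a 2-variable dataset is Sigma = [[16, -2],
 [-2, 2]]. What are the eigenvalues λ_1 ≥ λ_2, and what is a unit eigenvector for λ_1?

Step 1 — characteristic polynomial of 2×2 Sigma:
  det(Sigma - λI) = λ² - trace · λ + det = 0.
  trace = 16 + 2 = 18, det = 16·2 - (-2)² = 28.
Step 2 — discriminant:
  Δ = trace² - 4·det = 324 - 112 = 212.
Step 3 — eigenvalues:
  λ = (trace ± √Δ)/2 = (18 ± 14.5602)/2,
  λ_1 = 16.2801,  λ_2 = 1.7199.

Step 4 — unit eigenvector for λ_1: solve (Sigma - λ_1 I)v = 0. First row:
  (16 - 16.2801)·v_x + (-2)·v_y = 0, i.e. (-0.2801)·v_x + (-2)·v_y = 0,
  so v ∝ (b, λ_1 - a) = (-2, 0.2801); multiply by -1 so the first entry is positive: u = (2, -0.2801).
  ||u|| = √((2)² + (-0.2801)²) = √(4.0785) ≈ 2.0195,
  v_1 = u/||u|| ≈ (0.9903, -0.1387) (||v_1|| = 1).

λ_1 = 16.2801,  λ_2 = 1.7199;  v_1 ≈ (0.9903, -0.1387)


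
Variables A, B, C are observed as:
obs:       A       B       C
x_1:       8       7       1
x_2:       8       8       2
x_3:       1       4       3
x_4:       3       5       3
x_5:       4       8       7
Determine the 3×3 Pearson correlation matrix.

Step 1 — column means:
  mean(A) = (8 + 8 + 1 + 3 + 4) / 5 = 24/5 = 4.8
  mean(B) = (7 + 8 + 4 + 5 + 8) / 5 = 32/5 = 6.4
  mean(C) = (1 + 2 + 3 + 3 + 7) / 5 = 16/5 = 3.2

Step 2 — sample variances and covariances s[i,j] = (1/(n-1)) · Σ_k (x_{k,i} - mean_i) · (x_{k,j} - mean_j), with n-1 = 4:
  s[A,A] = ((3.2)·(3.2) + (3.2)·(3.2) + (-3.8)·(-3.8) + (-1.8)·(-1.8) + (-0.8)·(-0.8)) / 4 = 38.8/4 = 9.7
  s[A,B] = ((3.2)·(0.6) + (3.2)·(1.6) + (-3.8)·(-2.4) + (-1.8)·(-1.4) + (-0.8)·(1.6)) / 4 = 17.4/4 = 4.35
  s[A,C] = ((3.2)·(-2.2) + (3.2)·(-1.2) + (-3.8)·(-0.2) + (-1.8)·(-0.2) + (-0.8)·(3.8)) / 4 = -12.8/4 = -3.2
  s[B,B] = ((0.6)·(0.6) + (1.6)·(1.6) + (-2.4)·(-2.4) + (-1.4)·(-1.4) + (1.6)·(1.6)) / 4 = 13.2/4 = 3.3
  s[B,C] = ((0.6)·(-2.2) + (1.6)·(-1.2) + (-2.4)·(-0.2) + (-1.4)·(-0.2) + (1.6)·(3.8)) / 4 = 3.6/4 = 0.9
  s[C,C] = ((-2.2)·(-2.2) + (-1.2)·(-1.2) + (-0.2)·(-0.2) + (-0.2)·(-0.2) + (3.8)·(3.8)) / 4 = 20.8/4 = 5.2
  Sample standard deviations s_i = √(s[i,i]):
  s(A) = √(9.7) = 3.1145
  s(B) = √(3.3) = 1.8166
  s(C) = √(5.2) = 2.2804

Step 3 — r_{ij} = s_{ij} / (s_i · s_j):
  r[A,A] = 1 (diagonal).
  r[A,B] = 4.35 / (3.1145 · 1.8166) = 4.35 / 5.6577 = 0.7689
  r[A,C] = -3.2 / (3.1145 · 2.2804) = -3.2 / 7.1021 = -0.4506
  r[B,B] = 1 (diagonal).
  r[B,C] = 0.9 / (1.8166 · 2.2804) = 0.9 / 4.1425 = 0.2173
  r[C,C] = 1 (diagonal).

R is symmetric with unit diagonal. Assembling:

R = [[1, 0.7689, -0.4506],
 [0.7689, 1, 0.2173],
 [-0.4506, 0.2173, 1]]


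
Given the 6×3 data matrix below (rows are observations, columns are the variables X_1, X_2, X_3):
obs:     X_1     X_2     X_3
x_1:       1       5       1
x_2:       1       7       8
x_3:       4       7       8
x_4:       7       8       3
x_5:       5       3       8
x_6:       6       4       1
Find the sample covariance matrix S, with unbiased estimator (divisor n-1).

Step 1 — column means:
  mean(X_1) = (1 + 1 + 4 + 7 + 5 + 6) / 6 = 24/6 = 4
  mean(X_2) = (5 + 7 + 7 + 8 + 3 + 4) / 6 = 34/6 = 5.6667
  mean(X_3) = (1 + 8 + 8 + 3 + 8 + 1) / 6 = 29/6 = 4.8333

Step 2 — sample covariance S[i,j] = (1/(n-1)) · Σ_k (x_{k,i} - mean_i) · (x_{k,j} - mean_j), with n-1 = 5.
  S[X_1,X_1] = ((-3)·(-3) + (-3)·(-3) + (0)·(0) + (3)·(3) + (1)·(1) + (2)·(2)) / 5 = 32/5 = 6.4
  S[X_1,X_2] = ((-3)·(-0.6667) + (-3)·(1.3333) + (0)·(1.3333) + (3)·(2.3333) + (1)·(-2.6667) + (2)·(-1.6667)) / 5 = -1/5 = -0.2
  S[X_1,X_3] = ((-3)·(-3.8333) + (-3)·(3.1667) + (0)·(3.1667) + (3)·(-1.8333) + (1)·(3.1667) + (2)·(-3.8333)) / 5 = -8/5 = -1.6
  S[X_2,X_2] = ((-0.6667)·(-0.6667) + (1.3333)·(1.3333) + (1.3333)·(1.3333) + (2.3333)·(2.3333) + (-2.6667)·(-2.6667) + (-1.6667)·(-1.6667)) / 5 = 19.3333/5 = 3.8667
  S[X_2,X_3] = ((-0.6667)·(-3.8333) + (1.3333)·(3.1667) + (1.3333)·(3.1667) + (2.3333)·(-1.8333) + (-2.6667)·(3.1667) + (-1.6667)·(-3.8333)) / 5 = 4.6667/5 = 0.9333
  S[X_3,X_3] = ((-3.8333)·(-3.8333) + (3.1667)·(3.1667) + (3.1667)·(3.1667) + (-1.8333)·(-1.8333) + (3.1667)·(3.1667) + (-3.8333)·(-3.8333)) / 5 = 62.8333/5 = 12.5667

S is symmetric (S[j,i] = S[i,j]). Assembling:

S = [[6.4, -0.2, -1.6],
 [-0.2, 3.8667, 0.9333],
 [-1.6, 0.9333, 12.5667]]


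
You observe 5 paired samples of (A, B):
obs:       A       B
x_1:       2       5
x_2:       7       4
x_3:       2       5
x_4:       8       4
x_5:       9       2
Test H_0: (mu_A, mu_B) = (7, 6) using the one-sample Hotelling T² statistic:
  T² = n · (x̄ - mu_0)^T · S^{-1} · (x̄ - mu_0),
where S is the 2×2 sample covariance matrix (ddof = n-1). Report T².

Step 1 — sample mean vector:
  mean(A) = (2 + 7 + 2 + 8 + 9) / 5 = 28/5 = 5.6
  mean(B) = (5 + 4 + 5 + 4 + 2) / 5 = 20/5 = 4
  x̄ = (5.6, 4),  deviation x̄ - mu_0 = (5.6, 4) - (7, 6) = (-1.4, -2).

Step 2 — sample covariance matrix, S[i,j] = (1/(n-1)) · Σ_k (x_{k,i} - mean_i) · (x_{k,j} - mean_j), divisor n-1 = 4:
  S[A,A] = ((-3.6)·(-3.6) + (1.4)·(1.4) + (-3.6)·(-3.6) + (2.4)·(2.4) + (3.4)·(3.4)) / 4 = 45.2/4 = 11.3
  S[A,B] = ((-3.6)·(1) + (1.4)·(0) + (-3.6)·(1) + (2.4)·(0) + (3.4)·(-2)) / 4 = -14/4 = -3.5
  S[B,B] = ((1)·(1) + (0)·(0) + (1)·(1) + (0)·(0) + (-2)·(-2)) / 4 = 6/4 = 1.5
  S = [[11.3, -3.5],
 [-3.5, 1.5]].

Step 3 — invert S. det(S) = 11.3·1.5 - (-3.5)² = 4.7.
  S^{-1} = (1/det) · [[d, -b], [-b, a]] = [[0.3191, 0.7447],
 [0.7447, 2.4043]].

Step 4 — quadratic form (x̄ - mu_0)^T · S^{-1} · (x̄ - mu_0):
  S^{-1} · (x̄ - mu_0) = (-1.9362, -5.8511),
  (x̄ - mu_0)^T · [...] = (-1.4)·(-1.9362) + (-2)·(-5.8511) = 14.4128.

Step 5 — scale by n: T² = 5 · 14.4128 = 72.0638.

T² ≈ 72.0638
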